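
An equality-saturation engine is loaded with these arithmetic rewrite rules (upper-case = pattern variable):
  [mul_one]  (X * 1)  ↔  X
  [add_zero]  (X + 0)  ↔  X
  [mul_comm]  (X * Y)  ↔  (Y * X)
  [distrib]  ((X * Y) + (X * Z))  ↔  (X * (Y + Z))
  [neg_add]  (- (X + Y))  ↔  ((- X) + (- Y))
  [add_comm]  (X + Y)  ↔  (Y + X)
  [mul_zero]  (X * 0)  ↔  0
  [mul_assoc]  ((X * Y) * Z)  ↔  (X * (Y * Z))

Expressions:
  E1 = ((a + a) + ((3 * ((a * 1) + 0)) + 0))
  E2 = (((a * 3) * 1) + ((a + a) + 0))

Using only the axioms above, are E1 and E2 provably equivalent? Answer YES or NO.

YES

1. [add_zero →] ((a * 1) + 0)  →  (a * 1);  E1 = ((a + a) + ((3 * (a * 1)) + 0))
2. [mul_one →] (a * 1)  →  a;  E1 = ((a + a) + ((3 * a) + 0))
3. [mul_comm →] (3 * a)  →  (a * 3);  E1 = ((a + a) + ((a * 3) + 0))
4. [add_zero →] ((a * 3) + 0)  →  (a * 3);  E1 = ((a + a) + (a * 3))
5. [add_comm →] ((a + a) + (a * 3))  →  ((a * 3) + (a + a))
6. [add_zero ←] (a + a)  →  ((a + a) + 0);  E1 = ((a * 3) + ((a + a) + 0))
7. [mul_one ←] (a * 3)  →  ((a * 3) * 1);  this is E2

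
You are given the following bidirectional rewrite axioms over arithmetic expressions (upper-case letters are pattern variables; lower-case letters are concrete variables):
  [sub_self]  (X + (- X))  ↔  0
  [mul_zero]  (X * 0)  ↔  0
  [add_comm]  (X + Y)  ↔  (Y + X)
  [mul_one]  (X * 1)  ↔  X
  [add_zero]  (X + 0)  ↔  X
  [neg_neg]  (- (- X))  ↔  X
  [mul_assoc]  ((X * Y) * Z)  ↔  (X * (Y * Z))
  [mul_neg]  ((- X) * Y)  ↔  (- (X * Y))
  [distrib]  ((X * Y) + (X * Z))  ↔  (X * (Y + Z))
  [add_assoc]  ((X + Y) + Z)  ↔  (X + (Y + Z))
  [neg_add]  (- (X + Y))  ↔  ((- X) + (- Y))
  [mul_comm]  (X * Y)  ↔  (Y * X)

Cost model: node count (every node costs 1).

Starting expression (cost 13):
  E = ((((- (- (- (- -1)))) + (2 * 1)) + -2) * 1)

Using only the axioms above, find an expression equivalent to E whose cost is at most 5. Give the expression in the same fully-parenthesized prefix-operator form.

((-1 + 2) + -2)   [cost 5]

1. [neg_neg →] (- (- -1))  →  -1;  E = ((((- (- -1)) + (2 * 1)) + -2) * 1)
2. [neg_neg →] (- (- -1))  →  -1;  E = (((-1 + (2 * 1)) + -2) * 1)
3. [mul_one →] (((-1 + (2 * 1)) + -2) * 1)  →  ((-1 + (2 * 1)) + -2)
4. [mul_one →] (2 * 1)  →  2;  cost 5 ≤ 5, done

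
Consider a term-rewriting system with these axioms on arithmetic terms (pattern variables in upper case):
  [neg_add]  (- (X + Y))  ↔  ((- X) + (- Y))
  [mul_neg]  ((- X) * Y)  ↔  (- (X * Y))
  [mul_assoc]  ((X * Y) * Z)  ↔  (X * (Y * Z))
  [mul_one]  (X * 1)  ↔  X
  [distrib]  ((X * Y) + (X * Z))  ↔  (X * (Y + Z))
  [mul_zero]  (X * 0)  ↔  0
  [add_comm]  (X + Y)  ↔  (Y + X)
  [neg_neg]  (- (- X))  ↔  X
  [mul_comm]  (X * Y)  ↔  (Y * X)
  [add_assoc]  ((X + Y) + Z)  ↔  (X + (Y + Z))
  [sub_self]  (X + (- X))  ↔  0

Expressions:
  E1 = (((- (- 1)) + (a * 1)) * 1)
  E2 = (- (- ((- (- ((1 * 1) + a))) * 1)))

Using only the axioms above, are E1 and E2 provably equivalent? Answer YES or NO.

step 1: neg_neg (→) rewrites (- (- 1)) into 1, now ((1 + (a * 1)) * 1)
step 2: mul_one (→) rewrites ((1 + (a * 1)) * 1) into (1 + (a * 1))
step 3: mul_one (→) rewrites (a * 1) into a, now (1 + a)
step 4: mul_one (←) rewrites (1 + a) into ((1 + a) * 1)
step 5: neg_neg (←) rewrites ((1 + a) * 1) into (- (- ((1 + a) * 1)))
step 6: mul_one (←) rewrites 1 into (1 * 1), now (- (- (((1 * 1) + a) * 1)))
step 7: neg_neg (←) rewrites ((1 * 1) + a) into (- (- ((1 * 1) + a))), which is E2

YES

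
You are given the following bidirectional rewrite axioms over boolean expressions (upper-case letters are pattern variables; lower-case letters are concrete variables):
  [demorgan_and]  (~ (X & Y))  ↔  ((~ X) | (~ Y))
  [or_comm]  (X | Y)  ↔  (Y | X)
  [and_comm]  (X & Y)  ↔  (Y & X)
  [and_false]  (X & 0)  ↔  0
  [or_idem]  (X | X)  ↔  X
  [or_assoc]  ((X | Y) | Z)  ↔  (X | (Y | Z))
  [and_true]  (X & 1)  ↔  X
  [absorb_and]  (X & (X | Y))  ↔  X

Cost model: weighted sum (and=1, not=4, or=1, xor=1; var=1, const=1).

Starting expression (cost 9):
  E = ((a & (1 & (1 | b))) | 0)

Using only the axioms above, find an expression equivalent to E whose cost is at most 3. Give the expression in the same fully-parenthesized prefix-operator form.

(1) (1 & (1 | b))  =[absorb_and →]=  1    ⊢ ((a & 1) | 0)
(2) (a & 1)  =[and_true →]=  a    ⊢ cost 3, within 3

(a | 0)   [cost 3]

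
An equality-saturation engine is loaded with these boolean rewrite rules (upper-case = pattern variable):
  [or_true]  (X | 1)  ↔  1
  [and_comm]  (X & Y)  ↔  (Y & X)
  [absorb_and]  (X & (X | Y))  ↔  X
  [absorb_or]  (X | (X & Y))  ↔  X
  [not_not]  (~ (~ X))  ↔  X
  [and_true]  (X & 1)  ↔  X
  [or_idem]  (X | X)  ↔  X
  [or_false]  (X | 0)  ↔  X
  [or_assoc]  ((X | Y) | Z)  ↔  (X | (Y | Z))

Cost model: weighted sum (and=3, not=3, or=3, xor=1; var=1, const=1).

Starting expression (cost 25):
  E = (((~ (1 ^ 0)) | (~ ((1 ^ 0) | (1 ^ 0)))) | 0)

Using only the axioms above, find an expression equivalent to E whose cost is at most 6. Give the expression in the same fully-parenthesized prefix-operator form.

(~ (1 ^ 0))   [cost 6]

1. [or_idem →] ((1 ^ 0) | (1 ^ 0))  →  (1 ^ 0);  E = (((~ (1 ^ 0)) | (~ (1 ^ 0))) | 0)
2. [or_idem →] ((~ (1 ^ 0)) | (~ (1 ^ 0)))  →  (~ (1 ^ 0));  E = ((~ (1 ^ 0)) | 0)
3. [or_false →] ((~ (1 ^ 0)) | 0)  →  (~ (1 ^ 0));  cost 6 ≤ 6, done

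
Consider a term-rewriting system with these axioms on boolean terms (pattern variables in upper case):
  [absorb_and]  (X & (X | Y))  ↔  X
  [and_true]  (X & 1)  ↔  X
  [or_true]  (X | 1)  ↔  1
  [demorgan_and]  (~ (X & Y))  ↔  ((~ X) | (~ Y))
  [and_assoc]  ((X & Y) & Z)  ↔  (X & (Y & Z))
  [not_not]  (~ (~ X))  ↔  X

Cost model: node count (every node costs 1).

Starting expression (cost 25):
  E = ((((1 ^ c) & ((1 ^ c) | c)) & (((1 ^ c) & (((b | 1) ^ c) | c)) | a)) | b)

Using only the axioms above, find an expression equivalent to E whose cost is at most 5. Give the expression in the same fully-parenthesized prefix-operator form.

((1 ^ c) | b)   [cost 5]

(1) (b | 1)  =[or_true →]=  1    ⊢ ((((1 ^ c) & ((1 ^ c) | c)) & (((1 ^ c) & ((1 ^ c) | c)) | a)) | b)
(2) (((1 ^ c) & ((1 ^ c) | c)) & (((1 ^ c) & ((1 ^ c) | c)) | a))  =[absorb_and →]=  ((1 ^ c) & ((1 ^ c) | c))    ⊢ (((1 ^ c) & ((1 ^ c) | c)) | b)
(3) ((1 ^ c) & ((1 ^ c) | c))  =[absorb_and →]=  (1 ^ c)    ⊢ cost 5, within 5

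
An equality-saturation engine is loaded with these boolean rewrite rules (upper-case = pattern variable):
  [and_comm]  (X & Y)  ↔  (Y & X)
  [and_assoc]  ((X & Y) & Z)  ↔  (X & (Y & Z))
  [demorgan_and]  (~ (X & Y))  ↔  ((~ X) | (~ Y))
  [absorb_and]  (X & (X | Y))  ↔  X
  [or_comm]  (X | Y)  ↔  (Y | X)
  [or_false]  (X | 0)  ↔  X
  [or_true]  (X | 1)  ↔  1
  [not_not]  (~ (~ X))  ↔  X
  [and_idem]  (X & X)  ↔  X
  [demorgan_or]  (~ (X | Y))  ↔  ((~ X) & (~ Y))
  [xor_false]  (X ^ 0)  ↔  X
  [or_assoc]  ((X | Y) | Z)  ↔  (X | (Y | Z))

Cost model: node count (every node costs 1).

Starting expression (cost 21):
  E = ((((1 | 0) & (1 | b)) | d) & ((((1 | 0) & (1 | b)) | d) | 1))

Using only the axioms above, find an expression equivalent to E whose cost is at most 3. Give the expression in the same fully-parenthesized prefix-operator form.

1. [absorb_and →] ((((1 | 0) & (1 | b)) | d) & ((((1 | 0) & (1 | b)) | d) | 1))  →  (((1 | 0) & (1 | b)) | d)
2. [or_false →] (1 | 0)  →  1;  E = ((1 & (1 | b)) | d)
3. [absorb_and →] (1 & (1 | b))  →  1;  cost 3 ≤ 3, done

(1 | d)   [cost 3]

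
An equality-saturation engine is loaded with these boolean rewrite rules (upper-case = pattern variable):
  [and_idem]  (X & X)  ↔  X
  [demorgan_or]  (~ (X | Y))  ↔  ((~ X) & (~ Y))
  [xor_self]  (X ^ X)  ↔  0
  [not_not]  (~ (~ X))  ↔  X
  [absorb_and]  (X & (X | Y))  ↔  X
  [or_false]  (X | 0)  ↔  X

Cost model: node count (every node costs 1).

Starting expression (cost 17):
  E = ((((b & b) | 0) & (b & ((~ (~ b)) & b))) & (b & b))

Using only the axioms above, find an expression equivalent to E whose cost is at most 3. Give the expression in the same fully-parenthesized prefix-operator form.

step 1: not_not (→) rewrites (~ (~ b)) into b, now ((((b & b) | 0) & (b & (b & b))) & (b & b))
step 2: or_false (→) rewrites ((b & b) | 0) into (b & b), now (((b & b) & (b & (b & b))) & (b & b))
step 3: and_idem (→) rewrites (b & b) into b, now (((b & b) & (b & b)) & (b & b))
step 4: and_idem (→) rewrites (b & b) into b, now (((b & b) & (b & b)) & b)
step 5: and_idem (→) rewrites ((b & b) & (b & b)) into (b & b), now ((b & b) & b)
step 6: and_idem (→) rewrites (b & b) into b, reaching cost 3 (bound 3)

(b & b)   [cost 3]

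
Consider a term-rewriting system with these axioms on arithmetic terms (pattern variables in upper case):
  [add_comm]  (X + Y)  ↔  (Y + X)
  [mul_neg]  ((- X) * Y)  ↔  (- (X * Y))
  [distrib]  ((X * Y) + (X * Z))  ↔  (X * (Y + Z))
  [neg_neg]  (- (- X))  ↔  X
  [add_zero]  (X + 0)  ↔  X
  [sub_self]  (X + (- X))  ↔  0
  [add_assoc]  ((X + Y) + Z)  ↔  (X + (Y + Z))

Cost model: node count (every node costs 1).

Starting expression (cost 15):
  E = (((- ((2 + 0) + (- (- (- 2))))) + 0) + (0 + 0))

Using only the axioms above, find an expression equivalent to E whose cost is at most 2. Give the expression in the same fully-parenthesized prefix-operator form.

(1) (- (- 2))  =[neg_neg →]=  2    ⊢ (((- ((2 + 0) + (- 2))) + 0) + (0 + 0))
(2) (0 + 0)  =[add_zero →]=  0    ⊢ (((- ((2 + 0) + (- 2))) + 0) + 0)
(3) (((- ((2 + 0) + (- 2))) + 0) + 0)  =[add_zero →]=  ((- ((2 + 0) + (- 2))) + 0)
(4) ((- ((2 + 0) + (- 2))) + 0)  =[add_zero →]=  (- ((2 + 0) + (- 2)))
(5) (2 + 0)  =[add_zero →]=  2    ⊢ (- (2 + (- 2)))
(6) (2 + (- 2))  =[sub_self →]=  0    ⊢ cost 2, within 2

(- 0)   [cost 2]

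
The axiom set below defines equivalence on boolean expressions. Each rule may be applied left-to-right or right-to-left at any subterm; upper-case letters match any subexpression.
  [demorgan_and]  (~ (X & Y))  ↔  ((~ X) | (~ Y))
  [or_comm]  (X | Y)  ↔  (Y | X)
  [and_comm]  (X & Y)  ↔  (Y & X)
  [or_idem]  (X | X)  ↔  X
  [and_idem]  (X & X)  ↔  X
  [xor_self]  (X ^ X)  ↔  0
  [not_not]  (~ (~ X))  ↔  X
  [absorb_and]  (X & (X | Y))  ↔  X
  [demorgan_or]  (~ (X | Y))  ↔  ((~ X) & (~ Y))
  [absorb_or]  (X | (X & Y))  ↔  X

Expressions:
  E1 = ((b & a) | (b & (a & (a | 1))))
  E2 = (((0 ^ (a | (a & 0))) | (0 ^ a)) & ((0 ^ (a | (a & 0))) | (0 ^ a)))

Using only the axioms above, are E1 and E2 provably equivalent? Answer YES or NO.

NO

All listed rules preserve value, hence provable equivalence implies equal values everywhere; look for a separating assignment.
a=1, b=0 gives E1 ↦ 0, E2 ↦ 1; values differ ⇒ not provably equivalent.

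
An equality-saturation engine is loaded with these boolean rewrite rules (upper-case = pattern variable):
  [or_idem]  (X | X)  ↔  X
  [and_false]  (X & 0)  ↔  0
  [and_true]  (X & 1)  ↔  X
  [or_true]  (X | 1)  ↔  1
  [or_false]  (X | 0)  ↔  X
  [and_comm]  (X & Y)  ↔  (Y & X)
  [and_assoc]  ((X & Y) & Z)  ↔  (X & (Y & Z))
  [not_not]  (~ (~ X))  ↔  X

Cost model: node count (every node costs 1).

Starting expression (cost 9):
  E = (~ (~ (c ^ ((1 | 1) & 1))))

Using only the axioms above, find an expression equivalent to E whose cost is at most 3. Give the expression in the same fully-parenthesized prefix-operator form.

1. [or_idem →] (1 | 1)  →  1;  E = (~ (~ (c ^ (1 & 1))))
2. [not_not →] (~ (~ (c ^ (1 & 1))))  →  (c ^ (1 & 1))
3. [and_true →] (1 & 1)  →  1;  cost 3 ≤ 3, done

(c ^ 1)   [cost 3]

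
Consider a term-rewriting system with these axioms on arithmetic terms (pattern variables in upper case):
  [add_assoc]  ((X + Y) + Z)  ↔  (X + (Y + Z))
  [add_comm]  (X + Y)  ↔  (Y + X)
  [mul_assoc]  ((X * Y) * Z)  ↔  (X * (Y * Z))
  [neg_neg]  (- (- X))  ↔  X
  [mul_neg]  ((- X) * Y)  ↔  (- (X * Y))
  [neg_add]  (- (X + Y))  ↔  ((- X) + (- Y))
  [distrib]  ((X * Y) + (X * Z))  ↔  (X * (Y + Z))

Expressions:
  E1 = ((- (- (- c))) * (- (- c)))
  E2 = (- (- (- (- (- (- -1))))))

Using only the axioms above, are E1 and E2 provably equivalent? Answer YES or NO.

Every axiom is a valid identity, so a rewrite proof would force E1 and E2 to agree under every assignment.
At c=0: E1 = 0 but E2 = -1; they differ, so no derivation exists.

NO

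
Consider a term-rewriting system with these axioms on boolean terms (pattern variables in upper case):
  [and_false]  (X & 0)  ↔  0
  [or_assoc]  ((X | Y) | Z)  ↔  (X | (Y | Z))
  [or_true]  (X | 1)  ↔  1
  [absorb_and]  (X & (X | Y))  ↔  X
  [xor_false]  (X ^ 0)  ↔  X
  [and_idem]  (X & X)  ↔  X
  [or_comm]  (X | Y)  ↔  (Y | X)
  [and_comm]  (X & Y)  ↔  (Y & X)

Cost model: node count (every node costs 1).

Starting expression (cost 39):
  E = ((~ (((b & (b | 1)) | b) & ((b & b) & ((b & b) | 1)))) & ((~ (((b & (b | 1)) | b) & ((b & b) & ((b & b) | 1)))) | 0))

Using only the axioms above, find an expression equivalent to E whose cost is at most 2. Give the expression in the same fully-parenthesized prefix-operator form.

(~ b)   [cost 2]

(1) ((~ (((b & (b | 1)) | b) & ((b & b) & ((b & b) | 1)))) & ((~ (((b & (b | 1)) | b) & ((b & b) & ((b & b) | 1)))) | 0))  =[absorb_and →]=  (~ (((b & (b | 1)) | b) & ((b & b) & ((b & b) | 1))))
(2) (((b & (b | 1)) | b) & ((b & b) & ((b & b) | 1)))  =[and_comm →]=  (((b & b) & ((b & b) | 1)) & ((b & (b | 1)) | b))    ⊢ (~ (((b & b) & ((b & b) | 1)) & ((b & (b | 1)) | b)))
(3) (b & b)  =[and_idem →]=  b    ⊢ (~ ((b & ((b & b) | 1)) & ((b & (b | 1)) | b)))
(4) (b & b)  =[and_idem →]=  b    ⊢ (~ ((b & (b | 1)) & ((b & (b | 1)) | b)))
(5) ((b & (b | 1)) & ((b & (b | 1)) | b))  =[absorb_and →]=  (b & (b | 1))    ⊢ (~ (b & (b | 1)))
(6) (b & (b | 1))  =[absorb_and →]=  b    ⊢ cost 2, within 2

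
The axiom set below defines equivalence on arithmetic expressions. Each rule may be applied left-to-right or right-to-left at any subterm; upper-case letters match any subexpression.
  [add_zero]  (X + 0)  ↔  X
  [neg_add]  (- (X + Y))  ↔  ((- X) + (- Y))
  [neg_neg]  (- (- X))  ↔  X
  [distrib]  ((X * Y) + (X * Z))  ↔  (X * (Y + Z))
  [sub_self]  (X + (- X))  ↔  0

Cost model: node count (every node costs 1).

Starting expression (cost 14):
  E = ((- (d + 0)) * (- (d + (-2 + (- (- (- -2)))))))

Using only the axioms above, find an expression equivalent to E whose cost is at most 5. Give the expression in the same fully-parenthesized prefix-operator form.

1. [neg_neg →] (- (- (- -2)))  →  (- -2);  E = ((- (d + 0)) * (- (d + (-2 + (- -2)))))
2. [add_zero →] (d + 0)  →  d;  E = ((- d) * (- (d + (-2 + (- -2)))))
3. [sub_self →] (-2 + (- -2))  →  0;  E = ((- d) * (- (d + 0)))
4. [add_zero →] (d + 0)  →  d;  cost 5 ≤ 5, done

((- d) * (- d))   [cost 5]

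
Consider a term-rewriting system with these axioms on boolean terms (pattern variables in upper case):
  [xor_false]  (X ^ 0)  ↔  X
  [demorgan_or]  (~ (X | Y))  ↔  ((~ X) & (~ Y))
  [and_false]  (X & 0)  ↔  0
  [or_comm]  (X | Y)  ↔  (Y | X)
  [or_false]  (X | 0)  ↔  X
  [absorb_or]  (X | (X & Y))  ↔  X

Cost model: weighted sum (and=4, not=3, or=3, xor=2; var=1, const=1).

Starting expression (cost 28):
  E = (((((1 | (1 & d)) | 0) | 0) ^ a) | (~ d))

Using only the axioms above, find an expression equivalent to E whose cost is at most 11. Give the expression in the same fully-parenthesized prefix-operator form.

((1 ^ a) | (~ d))   [cost 11]

step 1: or_false (→) rewrites (((1 | (1 & d)) | 0) | 0) into ((1 | (1 & d)) | 0), now ((((1 | (1 & d)) | 0) ^ a) | (~ d))
step 2: absorb_or (→) rewrites (1 | (1 & d)) into 1, now (((1 | 0) ^ a) | (~ d))
step 3: or_false (→) rewrites (1 | 0) into 1, reaching cost 11 (bound 11)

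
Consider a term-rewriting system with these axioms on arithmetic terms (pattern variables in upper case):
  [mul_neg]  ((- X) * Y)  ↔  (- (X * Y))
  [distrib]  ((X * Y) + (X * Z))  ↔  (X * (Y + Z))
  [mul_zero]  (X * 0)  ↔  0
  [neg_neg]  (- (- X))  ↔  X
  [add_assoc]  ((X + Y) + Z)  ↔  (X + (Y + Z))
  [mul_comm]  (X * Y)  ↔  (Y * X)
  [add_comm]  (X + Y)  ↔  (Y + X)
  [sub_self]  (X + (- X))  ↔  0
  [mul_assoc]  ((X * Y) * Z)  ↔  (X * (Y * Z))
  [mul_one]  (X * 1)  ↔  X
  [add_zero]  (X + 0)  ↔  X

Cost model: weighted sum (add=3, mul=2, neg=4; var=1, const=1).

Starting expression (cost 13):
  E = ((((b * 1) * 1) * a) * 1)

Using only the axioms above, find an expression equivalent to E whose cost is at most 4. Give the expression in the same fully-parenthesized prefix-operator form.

(b * a)   [cost 4]

1. [mul_one →] (b * 1)  →  b;  E = (((b * 1) * a) * 1)
2. [mul_one →] (b * 1)  →  b;  E = ((b * a) * 1)
3. [mul_one →] ((b * a) * 1)  →  (b * a);  cost 4 ≤ 4, done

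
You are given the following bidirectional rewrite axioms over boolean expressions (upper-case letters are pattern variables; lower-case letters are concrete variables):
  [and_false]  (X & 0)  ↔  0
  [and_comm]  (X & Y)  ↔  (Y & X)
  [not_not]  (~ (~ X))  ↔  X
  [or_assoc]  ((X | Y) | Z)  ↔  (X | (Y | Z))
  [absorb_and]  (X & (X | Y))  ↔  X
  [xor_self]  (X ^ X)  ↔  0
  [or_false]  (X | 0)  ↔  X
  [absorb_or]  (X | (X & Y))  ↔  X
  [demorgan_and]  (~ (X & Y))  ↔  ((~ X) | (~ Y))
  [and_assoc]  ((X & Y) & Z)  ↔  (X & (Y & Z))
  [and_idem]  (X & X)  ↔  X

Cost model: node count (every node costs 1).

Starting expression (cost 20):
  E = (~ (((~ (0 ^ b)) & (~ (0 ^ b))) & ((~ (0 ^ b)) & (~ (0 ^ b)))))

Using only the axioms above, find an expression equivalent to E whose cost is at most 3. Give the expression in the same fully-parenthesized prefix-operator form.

step 1: and_idem (→) rewrites (((~ (0 ^ b)) & (~ (0 ^ b))) & ((~ (0 ^ b)) & (~ (0 ^ b)))) into ((~ (0 ^ b)) & (~ (0 ^ b))), now (~ ((~ (0 ^ b)) & (~ (0 ^ b))))
step 2: and_idem (→) rewrites ((~ (0 ^ b)) & (~ (0 ^ b))) into (~ (0 ^ b)), now (~ (~ (0 ^ b)))
step 3: not_not (→) rewrites (~ (~ (0 ^ b))) into (0 ^ b), reaching cost 3 (bound 3)

(0 ^ b)   [cost 3]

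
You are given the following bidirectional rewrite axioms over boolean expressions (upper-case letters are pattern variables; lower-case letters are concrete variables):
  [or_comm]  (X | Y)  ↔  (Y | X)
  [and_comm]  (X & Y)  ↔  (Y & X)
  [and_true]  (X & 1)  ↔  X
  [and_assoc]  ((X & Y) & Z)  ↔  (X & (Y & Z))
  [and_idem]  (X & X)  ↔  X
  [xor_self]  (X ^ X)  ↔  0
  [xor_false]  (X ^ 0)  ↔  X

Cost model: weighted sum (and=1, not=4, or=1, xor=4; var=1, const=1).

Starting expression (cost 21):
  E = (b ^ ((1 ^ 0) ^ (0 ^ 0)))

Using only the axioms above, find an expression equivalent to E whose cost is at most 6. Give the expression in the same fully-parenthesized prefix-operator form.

(1) (0 ^ 0)  =[xor_false →]=  0    ⊢ (b ^ ((1 ^ 0) ^ 0))
(2) (1 ^ 0)  =[xor_false →]=  1    ⊢ (b ^ (1 ^ 0))
(3) (1 ^ 0)  =[xor_false →]=  1    ⊢ cost 6, within 6

(b ^ 1)   [cost 6]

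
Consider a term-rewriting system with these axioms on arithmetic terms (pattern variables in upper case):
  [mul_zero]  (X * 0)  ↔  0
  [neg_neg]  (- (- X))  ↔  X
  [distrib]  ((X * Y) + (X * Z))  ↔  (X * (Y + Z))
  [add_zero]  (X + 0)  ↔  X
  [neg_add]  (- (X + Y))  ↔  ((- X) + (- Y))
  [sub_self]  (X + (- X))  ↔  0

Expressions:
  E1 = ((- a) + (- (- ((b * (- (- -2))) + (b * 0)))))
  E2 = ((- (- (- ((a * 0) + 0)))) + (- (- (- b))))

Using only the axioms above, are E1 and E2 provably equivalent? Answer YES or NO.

NO

The axioms are sound identities: if E1 ↔* E2 then E1 and E2 evaluate identically under any assignment.
Under a=0, b=1: E1 evaluates to -2, E2 to -1. Distinct ⇒ no rewrite sequence connects them.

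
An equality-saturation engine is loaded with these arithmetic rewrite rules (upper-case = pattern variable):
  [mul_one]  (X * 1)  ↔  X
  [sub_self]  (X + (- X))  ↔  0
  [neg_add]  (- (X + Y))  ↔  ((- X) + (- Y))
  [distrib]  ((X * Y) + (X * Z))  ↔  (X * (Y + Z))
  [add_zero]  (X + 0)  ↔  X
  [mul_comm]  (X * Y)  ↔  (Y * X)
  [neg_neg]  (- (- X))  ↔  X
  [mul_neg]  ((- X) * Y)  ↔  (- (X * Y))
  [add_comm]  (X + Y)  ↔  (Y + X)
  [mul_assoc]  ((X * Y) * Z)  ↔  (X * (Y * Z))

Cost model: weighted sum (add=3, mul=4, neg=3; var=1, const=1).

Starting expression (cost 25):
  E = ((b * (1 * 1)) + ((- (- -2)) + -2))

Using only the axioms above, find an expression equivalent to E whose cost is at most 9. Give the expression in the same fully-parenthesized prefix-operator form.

(1) (- (- -2))  =[neg_neg →]=  -2    ⊢ ((b * (1 * 1)) + (-2 + -2))
(2) (1 * 1)  =[mul_one →]=  1    ⊢ ((b * 1) + (-2 + -2))
(3) (b * 1)  =[mul_one →]=  b    ⊢ cost 9, within 9

(b + (-2 + -2))   [cost 9]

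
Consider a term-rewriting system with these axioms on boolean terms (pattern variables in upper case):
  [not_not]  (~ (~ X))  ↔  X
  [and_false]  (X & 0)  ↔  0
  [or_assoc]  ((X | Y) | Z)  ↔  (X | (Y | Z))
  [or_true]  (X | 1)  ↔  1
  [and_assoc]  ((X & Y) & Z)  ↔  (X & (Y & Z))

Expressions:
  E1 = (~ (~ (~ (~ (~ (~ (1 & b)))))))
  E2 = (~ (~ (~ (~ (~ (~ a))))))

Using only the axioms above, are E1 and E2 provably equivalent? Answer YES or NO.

NO

The axioms are sound identities: if E1 ↔* E2 then E1 and E2 evaluate identically under any assignment.
Under a=0, b=1: E1 evaluates to 1, E2 to 0. Distinct ⇒ no rewrite sequence connects them.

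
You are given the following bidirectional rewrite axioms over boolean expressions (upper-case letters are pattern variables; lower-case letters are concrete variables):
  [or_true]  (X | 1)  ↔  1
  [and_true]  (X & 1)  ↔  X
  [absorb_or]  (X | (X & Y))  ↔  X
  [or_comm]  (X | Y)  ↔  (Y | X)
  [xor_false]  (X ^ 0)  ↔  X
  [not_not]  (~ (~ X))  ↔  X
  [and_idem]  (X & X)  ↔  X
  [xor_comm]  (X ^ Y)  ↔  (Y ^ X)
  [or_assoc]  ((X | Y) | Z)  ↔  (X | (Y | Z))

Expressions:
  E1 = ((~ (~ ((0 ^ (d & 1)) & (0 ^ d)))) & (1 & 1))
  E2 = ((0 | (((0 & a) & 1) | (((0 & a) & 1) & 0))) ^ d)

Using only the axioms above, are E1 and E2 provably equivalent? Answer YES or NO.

step 1: not_not (→) rewrites (~ (~ ((0 ^ (d & 1)) & (0 ^ d)))) into ((0 ^ (d & 1)) & (0 ^ d)), now (((0 ^ (d & 1)) & (0 ^ d)) & (1 & 1))
step 2: and_true (→) rewrites (d & 1) into d, now (((0 ^ d) & (0 ^ d)) & (1 & 1))
step 3: and_idem (→) rewrites ((0 ^ d) & (0 ^ d)) into (0 ^ d), now ((0 ^ d) & (1 & 1))
step 4: and_true (→) rewrites (1 & 1) into 1, now ((0 ^ d) & 1)
step 5: and_true (→) rewrites ((0 ^ d) & 1) into (0 ^ d)
step 6: absorb_or (←) rewrites 0 into (0 | (0 & a)), now ((0 | (0 & a)) ^ d)
step 7: and_true (←) rewrites (0 & a) into ((0 & a) & 1), now ((0 | ((0 & a) & 1)) ^ d)
step 8: absorb_or (←) rewrites ((0 & a) & 1) into (((0 & a) & 1) | (((0 & a) & 1) & 0)), which is E2

YES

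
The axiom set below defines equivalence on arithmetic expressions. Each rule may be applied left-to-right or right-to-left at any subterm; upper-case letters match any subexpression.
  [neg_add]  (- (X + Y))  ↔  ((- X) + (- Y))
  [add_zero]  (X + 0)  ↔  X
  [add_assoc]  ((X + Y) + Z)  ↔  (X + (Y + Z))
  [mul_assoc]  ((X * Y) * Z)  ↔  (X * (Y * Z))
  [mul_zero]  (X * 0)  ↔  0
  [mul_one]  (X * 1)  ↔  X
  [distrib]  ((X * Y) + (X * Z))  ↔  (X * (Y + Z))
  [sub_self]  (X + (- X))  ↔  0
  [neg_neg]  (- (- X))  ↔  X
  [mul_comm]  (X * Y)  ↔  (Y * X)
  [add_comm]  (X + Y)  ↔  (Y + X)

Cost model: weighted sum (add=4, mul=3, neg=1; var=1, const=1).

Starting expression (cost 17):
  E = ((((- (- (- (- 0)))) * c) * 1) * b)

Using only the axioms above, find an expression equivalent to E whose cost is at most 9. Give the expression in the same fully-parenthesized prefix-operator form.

((0 * c) * b)   [cost 9]

step 1: neg_neg (→) rewrites (- (- 0)) into 0, now ((((- (- 0)) * c) * 1) * b)
step 2: neg_neg (→) rewrites (- (- 0)) into 0, now (((0 * c) * 1) * b)
step 3: mul_one (→) rewrites ((0 * c) * 1) into (0 * c), reaching cost 9 (bound 9)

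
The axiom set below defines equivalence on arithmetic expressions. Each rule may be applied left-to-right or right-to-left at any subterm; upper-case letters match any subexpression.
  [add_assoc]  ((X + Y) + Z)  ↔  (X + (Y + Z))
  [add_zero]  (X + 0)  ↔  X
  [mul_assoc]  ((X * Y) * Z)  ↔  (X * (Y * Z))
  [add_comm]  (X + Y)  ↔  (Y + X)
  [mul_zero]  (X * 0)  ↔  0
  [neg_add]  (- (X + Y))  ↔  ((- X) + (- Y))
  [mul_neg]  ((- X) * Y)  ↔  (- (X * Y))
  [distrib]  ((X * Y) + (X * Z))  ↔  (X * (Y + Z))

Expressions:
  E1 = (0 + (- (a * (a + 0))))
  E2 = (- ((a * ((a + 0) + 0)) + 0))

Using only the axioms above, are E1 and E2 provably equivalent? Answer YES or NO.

YES

(1) (0 + (- (a * (a + 0))))  =[add_comm →]=  ((- (a * (a + 0))) + 0)
(2) ((- (a * (a + 0))) + 0)  =[add_zero →]=  (- (a * (a + 0)))
(3) (a + 0)  =[add_zero ←]=  ((a + 0) + 0)    ⊢ (- (a * ((a + 0) + 0)))
(4) (a * ((a + 0) + 0))  =[add_zero ←]=  ((a * ((a + 0) + 0)) + 0)    ⊢ E2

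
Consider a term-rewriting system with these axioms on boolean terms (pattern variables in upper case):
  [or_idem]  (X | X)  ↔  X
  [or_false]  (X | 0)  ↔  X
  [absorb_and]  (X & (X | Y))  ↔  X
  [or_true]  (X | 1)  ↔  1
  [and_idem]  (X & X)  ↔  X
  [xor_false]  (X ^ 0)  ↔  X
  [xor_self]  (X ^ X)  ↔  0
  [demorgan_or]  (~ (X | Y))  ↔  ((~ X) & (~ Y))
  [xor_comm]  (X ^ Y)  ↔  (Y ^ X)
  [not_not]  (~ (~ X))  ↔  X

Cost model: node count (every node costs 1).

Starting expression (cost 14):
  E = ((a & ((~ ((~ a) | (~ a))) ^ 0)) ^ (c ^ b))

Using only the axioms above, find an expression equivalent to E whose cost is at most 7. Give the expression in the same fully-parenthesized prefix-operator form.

(1) ((~ a) | (~ a))  =[or_idem →]=  (~ a)    ⊢ ((a & ((~ (~ a)) ^ 0)) ^ (c ^ b))
(2) (~ (~ a))  =[not_not →]=  a    ⊢ ((a & (a ^ 0)) ^ (c ^ b))
(3) (a ^ 0)  =[xor_false →]=  a    ⊢ cost 7, within 7

((a & a) ^ (c ^ b))   [cost 7]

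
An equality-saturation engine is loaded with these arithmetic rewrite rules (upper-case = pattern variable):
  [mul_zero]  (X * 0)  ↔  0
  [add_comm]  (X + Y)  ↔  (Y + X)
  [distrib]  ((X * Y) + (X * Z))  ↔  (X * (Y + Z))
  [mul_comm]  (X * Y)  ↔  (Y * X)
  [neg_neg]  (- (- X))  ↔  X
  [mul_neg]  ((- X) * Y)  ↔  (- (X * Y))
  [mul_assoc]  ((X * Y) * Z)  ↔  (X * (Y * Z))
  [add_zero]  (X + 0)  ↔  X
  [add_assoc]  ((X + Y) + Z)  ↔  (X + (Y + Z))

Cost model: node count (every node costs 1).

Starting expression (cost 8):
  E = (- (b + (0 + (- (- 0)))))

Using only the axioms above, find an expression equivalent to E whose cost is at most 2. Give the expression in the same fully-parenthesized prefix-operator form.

1. [neg_neg →] (- (- 0))  →  0;  E = (- (b + (0 + 0)))
2. [add_zero →] (0 + 0)  →  0;  E = (- (b + 0))
3. [add_zero →] (b + 0)  →  b;  cost 2 ≤ 2, done

(- b)   [cost 2]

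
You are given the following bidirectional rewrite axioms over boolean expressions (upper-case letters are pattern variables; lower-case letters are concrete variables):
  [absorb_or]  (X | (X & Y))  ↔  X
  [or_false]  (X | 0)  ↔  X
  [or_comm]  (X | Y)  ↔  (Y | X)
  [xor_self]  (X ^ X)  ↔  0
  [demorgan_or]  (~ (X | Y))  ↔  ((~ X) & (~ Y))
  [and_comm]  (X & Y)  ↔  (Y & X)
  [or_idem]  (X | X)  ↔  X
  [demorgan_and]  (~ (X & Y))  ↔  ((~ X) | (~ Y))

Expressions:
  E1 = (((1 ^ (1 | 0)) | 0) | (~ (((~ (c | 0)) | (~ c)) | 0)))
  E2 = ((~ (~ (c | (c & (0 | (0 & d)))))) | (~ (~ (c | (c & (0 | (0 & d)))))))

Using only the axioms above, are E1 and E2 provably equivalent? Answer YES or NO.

YES

(1) (((~ (c | 0)) | (~ c)) | 0)  =[or_false →]=  ((~ (c | 0)) | (~ c))    ⊢ (((1 ^ (1 | 0)) | 0) | (~ ((~ (c | 0)) | (~ c))))
(2) (c | 0)  =[or_false →]=  c    ⊢ (((1 ^ (1 | 0)) | 0) | (~ ((~ c) | (~ c))))
(3) ((1 ^ (1 | 0)) | 0)  =[or_false →]=  (1 ^ (1 | 0))    ⊢ ((1 ^ (1 | 0)) | (~ ((~ c) | (~ c))))
(4) ((~ c) | (~ c))  =[or_idem →]=  (~ c)    ⊢ ((1 ^ (1 | 0)) | (~ (~ c)))
(5) (1 | 0)  =[or_false →]=  1    ⊢ ((1 ^ 1) | (~ (~ c)))
(6) (1 ^ 1)  =[xor_self →]=  0    ⊢ (0 | (~ (~ c)))
(7) (0 | (~ (~ c)))  =[or_comm →]=  ((~ (~ c)) | 0)
(8) ((~ (~ c)) | 0)  =[or_false →]=  (~ (~ c))
(9) c  =[absorb_or ←]=  (c | (c & 0))    ⊢ (~ (~ (c | (c & 0))))
(10) 0  =[absorb_or ←]=  (0 | (0 & d))    ⊢ (~ (~ (c | (c & (0 | (0 & d))))))
(11) (~ (~ (c | (c & (0 | (0 & d))))))  =[or_idem ←]=  ((~ (~ (c | (c & (0 | (0 & d)))))) | (~ (~ (c | (c & (0 | (0 & d)))))))    ⊢ E2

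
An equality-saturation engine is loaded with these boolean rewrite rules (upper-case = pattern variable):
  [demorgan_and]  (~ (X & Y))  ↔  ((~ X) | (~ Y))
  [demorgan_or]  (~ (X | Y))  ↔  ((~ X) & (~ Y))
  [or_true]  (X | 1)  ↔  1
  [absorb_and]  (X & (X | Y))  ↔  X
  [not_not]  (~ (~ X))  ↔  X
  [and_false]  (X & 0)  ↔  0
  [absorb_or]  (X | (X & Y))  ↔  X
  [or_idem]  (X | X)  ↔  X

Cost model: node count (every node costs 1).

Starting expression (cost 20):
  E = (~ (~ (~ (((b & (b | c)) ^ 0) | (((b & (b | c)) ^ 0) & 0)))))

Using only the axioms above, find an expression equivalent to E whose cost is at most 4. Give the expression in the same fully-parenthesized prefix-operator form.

step 1: absorb_or (→) rewrites (((b & (b | c)) ^ 0) | (((b & (b | c)) ^ 0) & 0)) into ((b & (b | c)) ^ 0), now (~ (~ (~ ((b & (b | c)) ^ 0))))
step 2: not_not (→) rewrites (~ (~ ((b & (b | c)) ^ 0))) into ((b & (b | c)) ^ 0), now (~ ((b & (b | c)) ^ 0))
step 3: absorb_and (→) rewrites (b & (b | c)) into b, reaching cost 4 (bound 4)

(~ (b ^ 0))   [cost 4]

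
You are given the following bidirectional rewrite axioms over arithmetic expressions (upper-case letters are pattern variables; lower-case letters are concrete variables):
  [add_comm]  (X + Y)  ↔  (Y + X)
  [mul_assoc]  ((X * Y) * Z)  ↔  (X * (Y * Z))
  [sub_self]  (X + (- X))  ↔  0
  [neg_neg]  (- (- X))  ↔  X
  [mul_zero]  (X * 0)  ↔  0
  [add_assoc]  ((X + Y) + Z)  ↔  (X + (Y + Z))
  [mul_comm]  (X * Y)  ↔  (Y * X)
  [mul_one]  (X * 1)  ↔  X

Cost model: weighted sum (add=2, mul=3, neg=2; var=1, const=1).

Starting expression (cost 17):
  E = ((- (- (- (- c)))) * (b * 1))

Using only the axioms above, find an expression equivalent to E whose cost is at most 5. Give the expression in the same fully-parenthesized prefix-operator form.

(c * b)   [cost 5]

1. [neg_neg →] (- (- (- c)))  →  (- c);  E = ((- (- c)) * (b * 1))
2. [mul_one →] (b * 1)  →  b;  E = ((- (- c)) * b)
3. [neg_neg →] (- (- c))  →  c;  cost 5 ≤ 5, done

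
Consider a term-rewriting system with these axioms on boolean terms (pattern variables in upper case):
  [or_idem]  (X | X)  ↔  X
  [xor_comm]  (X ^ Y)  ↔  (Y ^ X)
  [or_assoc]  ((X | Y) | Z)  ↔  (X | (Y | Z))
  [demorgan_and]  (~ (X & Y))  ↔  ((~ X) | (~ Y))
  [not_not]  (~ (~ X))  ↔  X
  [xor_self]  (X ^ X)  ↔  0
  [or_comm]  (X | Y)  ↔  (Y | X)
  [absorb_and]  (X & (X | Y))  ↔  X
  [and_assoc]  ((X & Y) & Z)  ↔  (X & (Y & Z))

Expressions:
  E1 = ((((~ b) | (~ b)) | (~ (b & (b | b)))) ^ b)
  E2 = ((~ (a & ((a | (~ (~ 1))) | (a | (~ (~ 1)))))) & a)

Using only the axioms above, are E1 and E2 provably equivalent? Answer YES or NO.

The axioms are sound identities: if E1 ↔* E2 then E1 and E2 evaluate identically under any assignment.
Under a=0, b=0: E1 evaluates to 1, E2 to 0. Distinct ⇒ no rewrite sequence connects them.

NO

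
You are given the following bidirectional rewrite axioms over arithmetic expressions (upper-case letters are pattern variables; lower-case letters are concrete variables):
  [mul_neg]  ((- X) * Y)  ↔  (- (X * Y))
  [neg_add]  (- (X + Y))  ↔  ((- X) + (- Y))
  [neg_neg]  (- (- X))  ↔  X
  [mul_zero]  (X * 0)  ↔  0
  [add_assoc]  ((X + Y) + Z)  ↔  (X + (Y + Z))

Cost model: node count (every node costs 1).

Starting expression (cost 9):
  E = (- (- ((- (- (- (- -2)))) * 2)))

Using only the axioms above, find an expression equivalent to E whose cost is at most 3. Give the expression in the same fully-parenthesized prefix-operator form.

(1) (- (- -2))  =[neg_neg →]=  -2    ⊢ (- (- ((- (- -2)) * 2)))
(2) (- (- -2))  =[neg_neg →]=  -2    ⊢ (- (- (-2 * 2)))
(3) (- (- (-2 * 2)))  =[neg_neg →]=  (-2 * 2)    ⊢ cost 3, within 3

(-2 * 2)   [cost 3]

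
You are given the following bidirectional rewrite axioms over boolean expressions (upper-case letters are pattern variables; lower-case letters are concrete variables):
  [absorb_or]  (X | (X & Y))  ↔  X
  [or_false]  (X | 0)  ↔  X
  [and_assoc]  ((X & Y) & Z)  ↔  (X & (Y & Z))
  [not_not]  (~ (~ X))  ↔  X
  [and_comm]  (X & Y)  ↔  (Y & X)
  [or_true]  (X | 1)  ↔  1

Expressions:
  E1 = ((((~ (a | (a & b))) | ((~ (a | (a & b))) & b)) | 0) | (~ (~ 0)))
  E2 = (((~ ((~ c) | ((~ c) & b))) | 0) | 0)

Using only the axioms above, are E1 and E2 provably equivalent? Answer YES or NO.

The axioms are sound identities: if E1 ↔* E2 then E1 and E2 evaluate identically under any assignment.
Under a=0, b=0, c=0: E1 evaluates to 1, E2 to 0. Distinct ⇒ no rewrite sequence connects them.

NO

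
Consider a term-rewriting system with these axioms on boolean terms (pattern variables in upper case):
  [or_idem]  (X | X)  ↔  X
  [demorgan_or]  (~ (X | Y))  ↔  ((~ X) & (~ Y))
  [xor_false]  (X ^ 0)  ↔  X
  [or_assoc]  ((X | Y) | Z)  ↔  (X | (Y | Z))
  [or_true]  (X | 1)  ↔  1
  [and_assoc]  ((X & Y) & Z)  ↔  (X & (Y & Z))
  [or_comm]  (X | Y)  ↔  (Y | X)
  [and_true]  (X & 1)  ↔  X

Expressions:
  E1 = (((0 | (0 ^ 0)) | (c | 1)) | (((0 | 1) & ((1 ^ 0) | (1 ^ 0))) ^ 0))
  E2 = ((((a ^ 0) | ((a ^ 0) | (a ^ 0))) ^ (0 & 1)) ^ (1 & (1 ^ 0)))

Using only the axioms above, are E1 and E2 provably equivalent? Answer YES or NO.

NO

Every axiom is a valid identity, so a rewrite proof would force E1 and E2 to agree under every assignment.
At a=1, c=0: E1 = 1 but E2 = 0; they differ, so no derivation exists.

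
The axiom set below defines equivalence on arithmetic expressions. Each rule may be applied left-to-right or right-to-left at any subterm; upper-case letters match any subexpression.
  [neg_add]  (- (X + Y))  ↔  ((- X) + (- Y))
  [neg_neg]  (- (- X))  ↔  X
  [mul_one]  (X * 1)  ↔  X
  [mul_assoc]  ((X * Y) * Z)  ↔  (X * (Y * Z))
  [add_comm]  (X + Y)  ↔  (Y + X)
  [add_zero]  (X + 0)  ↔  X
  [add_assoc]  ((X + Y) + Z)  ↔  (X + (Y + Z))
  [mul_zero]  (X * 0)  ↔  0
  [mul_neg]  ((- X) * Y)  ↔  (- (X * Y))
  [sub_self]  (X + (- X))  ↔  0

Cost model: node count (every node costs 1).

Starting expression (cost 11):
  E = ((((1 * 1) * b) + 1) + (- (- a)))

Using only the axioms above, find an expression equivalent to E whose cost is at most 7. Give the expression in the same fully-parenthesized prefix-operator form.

((1 * b) + (1 + a))   [cost 7]

(1) (1 * 1)  =[mul_one →]=  1    ⊢ (((1 * b) + 1) + (- (- a)))
(2) (((1 * b) + 1) + (- (- a)))  =[add_assoc →]=  ((1 * b) + (1 + (- (- a))))
(3) (- (- a))  =[neg_neg →]=  a    ⊢ cost 7, within 7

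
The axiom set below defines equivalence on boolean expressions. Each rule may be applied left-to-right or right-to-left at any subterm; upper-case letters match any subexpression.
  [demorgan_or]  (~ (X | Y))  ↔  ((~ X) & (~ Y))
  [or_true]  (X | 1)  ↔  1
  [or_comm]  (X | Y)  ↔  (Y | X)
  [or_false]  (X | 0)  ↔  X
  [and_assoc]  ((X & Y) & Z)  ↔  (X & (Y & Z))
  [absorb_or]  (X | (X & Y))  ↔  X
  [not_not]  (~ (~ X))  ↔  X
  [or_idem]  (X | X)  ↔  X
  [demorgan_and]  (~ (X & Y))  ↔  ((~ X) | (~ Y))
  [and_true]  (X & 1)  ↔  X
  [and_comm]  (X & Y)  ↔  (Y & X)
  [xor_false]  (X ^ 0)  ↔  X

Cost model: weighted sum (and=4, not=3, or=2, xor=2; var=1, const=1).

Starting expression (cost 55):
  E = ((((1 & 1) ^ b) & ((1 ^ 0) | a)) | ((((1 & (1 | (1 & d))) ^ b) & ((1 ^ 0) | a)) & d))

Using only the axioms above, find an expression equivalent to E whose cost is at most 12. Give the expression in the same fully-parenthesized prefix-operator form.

((1 ^ b) & (1 | a))   [cost 12]

(1) (1 | (1 & d))  =[absorb_or →]=  1    ⊢ ((((1 & 1) ^ b) & ((1 ^ 0) | a)) | ((((1 & 1) ^ b) & ((1 ^ 0) | a)) & d))
(2) ((((1 & 1) ^ b) & ((1 ^ 0) | a)) | ((((1 & 1) ^ b) & ((1 ^ 0) | a)) & d))  =[absorb_or →]=  (((1 & 1) ^ b) & ((1 ^ 0) | a))
(3) (1 & 1)  =[and_true →]=  1    ⊢ ((1 ^ b) & ((1 ^ 0) | a))
(4) (1 ^ 0)  =[xor_false →]=  1    ⊢ cost 12, within 12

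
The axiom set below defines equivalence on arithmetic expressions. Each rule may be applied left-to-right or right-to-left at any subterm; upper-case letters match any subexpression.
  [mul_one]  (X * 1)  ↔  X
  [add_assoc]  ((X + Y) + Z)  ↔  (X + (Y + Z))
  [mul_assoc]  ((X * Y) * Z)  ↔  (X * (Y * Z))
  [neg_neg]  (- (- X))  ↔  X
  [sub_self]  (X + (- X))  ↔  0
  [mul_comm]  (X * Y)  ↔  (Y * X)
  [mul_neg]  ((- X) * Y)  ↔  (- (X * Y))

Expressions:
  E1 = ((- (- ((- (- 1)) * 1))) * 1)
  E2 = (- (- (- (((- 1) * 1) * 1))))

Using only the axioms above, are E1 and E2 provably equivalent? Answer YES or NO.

YES

step 1: neg_neg (→) rewrites (- (- ((- (- 1)) * 1))) into ((- (- 1)) * 1), now (((- (- 1)) * 1) * 1)
step 2: mul_one (→) rewrites (((- (- 1)) * 1) * 1) into ((- (- 1)) * 1)
step 3: mul_one (→) rewrites ((- (- 1)) * 1) into (- (- 1))
step 4: mul_one (←) rewrites (- 1) into ((- 1) * 1), now (- ((- 1) * 1))
step 5: neg_neg (←) rewrites (- ((- 1) * 1)) into (- (- (- ((- 1) * 1))))
step 6: mul_one (←) rewrites (- 1) into ((- 1) * 1), which is E2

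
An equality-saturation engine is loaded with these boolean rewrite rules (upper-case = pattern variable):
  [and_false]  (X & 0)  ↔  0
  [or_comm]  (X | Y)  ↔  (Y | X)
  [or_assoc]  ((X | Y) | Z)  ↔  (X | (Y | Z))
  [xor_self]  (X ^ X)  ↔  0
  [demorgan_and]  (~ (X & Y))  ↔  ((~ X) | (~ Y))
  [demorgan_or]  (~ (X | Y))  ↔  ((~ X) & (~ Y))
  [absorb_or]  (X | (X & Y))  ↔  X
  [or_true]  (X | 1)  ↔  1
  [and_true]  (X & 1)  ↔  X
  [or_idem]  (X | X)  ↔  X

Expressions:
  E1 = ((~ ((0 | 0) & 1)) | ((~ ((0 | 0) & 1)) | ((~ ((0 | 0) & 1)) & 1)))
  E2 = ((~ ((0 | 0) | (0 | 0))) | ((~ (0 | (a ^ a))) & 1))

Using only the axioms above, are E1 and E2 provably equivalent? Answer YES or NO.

1. [absorb_or →] ((~ ((0 | 0) & 1)) | ((~ ((0 | 0) & 1)) & 1))  →  (~ ((0 | 0) & 1));  E1 = ((~ ((0 | 0) & 1)) | (~ ((0 | 0) & 1)))
2. [or_idem →] ((~ ((0 | 0) & 1)) | (~ ((0 | 0) & 1)))  →  (~ ((0 | 0) & 1))
3. [and_true →] ((0 | 0) & 1)  →  (0 | 0);  E1 = (~ (0 | 0))
4. [absorb_or ←] (~ (0 | 0))  →  ((~ (0 | 0)) | ((~ (0 | 0)) & 1))
5. [or_idem ←] (0 | 0)  →  ((0 | 0) | (0 | 0));  E1 = ((~ ((0 | 0) | (0 | 0))) | ((~ (0 | 0)) & 1))
6. [xor_self ←] 0  →  (a ^ a);  this is E2

YES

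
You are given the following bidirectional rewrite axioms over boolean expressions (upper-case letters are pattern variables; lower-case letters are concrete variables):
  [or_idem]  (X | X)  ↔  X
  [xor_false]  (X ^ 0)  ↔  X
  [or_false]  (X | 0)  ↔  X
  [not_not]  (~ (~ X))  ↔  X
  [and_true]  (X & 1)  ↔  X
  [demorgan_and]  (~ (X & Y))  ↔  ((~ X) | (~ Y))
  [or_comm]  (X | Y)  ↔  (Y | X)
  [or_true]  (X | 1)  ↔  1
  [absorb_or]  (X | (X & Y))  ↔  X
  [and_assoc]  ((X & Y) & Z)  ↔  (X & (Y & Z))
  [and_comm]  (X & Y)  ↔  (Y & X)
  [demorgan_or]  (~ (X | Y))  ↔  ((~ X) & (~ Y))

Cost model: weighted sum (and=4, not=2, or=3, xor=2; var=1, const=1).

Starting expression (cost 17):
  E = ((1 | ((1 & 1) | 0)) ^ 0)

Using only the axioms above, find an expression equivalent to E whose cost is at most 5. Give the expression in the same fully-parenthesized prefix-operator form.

1. [xor_false →] ((1 | ((1 & 1) | 0)) ^ 0)  →  (1 | ((1 & 1) | 0))
2. [or_false →] ((1 & 1) | 0)  →  (1 & 1);  E = (1 | (1 & 1))
3. [and_true →] (1 & 1)  →  1;  cost 5 ≤ 5, done

(1 | 1)   [cost 5]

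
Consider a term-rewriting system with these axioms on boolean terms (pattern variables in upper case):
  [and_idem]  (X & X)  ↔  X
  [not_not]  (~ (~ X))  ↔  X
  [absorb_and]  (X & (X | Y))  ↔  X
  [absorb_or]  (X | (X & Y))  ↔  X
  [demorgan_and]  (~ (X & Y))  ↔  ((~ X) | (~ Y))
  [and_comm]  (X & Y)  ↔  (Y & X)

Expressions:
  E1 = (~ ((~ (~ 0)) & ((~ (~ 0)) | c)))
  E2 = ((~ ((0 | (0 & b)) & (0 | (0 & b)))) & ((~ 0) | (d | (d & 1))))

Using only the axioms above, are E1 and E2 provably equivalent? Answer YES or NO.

step 1: not_not (→) rewrites (~ (~ 0)) into 0, now (~ ((~ (~ 0)) & (0 | c)))
step 2: not_not (→) rewrites (~ (~ 0)) into 0, now (~ (0 & (0 | c)))
step 3: absorb_and (→) rewrites (0 & (0 | c)) into 0, now (~ 0)
step 4: absorb_and (←) rewrites (~ 0) into ((~ 0) & ((~ 0) | d))
step 5: absorb_or (←) rewrites 0 into (0 | (0 & b)), now ((~ (0 | (0 & b))) & ((~ 0) | d))
step 6: absorb_or (←) rewrites d into (d | (d & 1)), now ((~ (0 | (0 & b))) & ((~ 0) | (d | (d & 1))))
step 7: and_idem (←) rewrites (0 | (0 & b)) into ((0 | (0 & b)) & (0 | (0 & b))), which is E2

YES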